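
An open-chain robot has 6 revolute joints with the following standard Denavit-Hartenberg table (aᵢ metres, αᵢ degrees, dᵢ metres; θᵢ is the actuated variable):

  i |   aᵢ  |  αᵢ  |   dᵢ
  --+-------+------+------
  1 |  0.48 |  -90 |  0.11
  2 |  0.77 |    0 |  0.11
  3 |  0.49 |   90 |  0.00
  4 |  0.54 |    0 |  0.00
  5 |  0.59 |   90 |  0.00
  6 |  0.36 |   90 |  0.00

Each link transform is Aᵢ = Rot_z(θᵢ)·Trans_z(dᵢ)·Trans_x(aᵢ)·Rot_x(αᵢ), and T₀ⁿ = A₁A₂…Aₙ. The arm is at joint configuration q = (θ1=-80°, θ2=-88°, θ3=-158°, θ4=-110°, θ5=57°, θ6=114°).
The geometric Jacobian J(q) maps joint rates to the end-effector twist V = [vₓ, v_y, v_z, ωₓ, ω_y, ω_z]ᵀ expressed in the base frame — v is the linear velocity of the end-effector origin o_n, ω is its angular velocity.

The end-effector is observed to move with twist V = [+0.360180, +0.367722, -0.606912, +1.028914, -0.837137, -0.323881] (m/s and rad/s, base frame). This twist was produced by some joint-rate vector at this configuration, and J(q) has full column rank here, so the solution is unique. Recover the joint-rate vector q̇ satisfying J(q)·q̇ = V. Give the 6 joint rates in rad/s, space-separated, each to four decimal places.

o_n = [-0.6405, -0.6964, 0.2230]
J₁: ẑ×o_n = [0.6964, -0.6405, 0.0000], ω = ẑ
J2: z=[0.9848, 0.1736, 0.0000] o=[0.0834, -0.4727, 0.1100] → [0.0196, -0.1113, -0.0946, 0.9848, 0.1736, 0.0000]
J3: z=[0.9848, 0.1736, 0.0000] o=[0.1963, -0.4801, 0.8795] → [-0.1140, 0.6466, -0.0677, 0.9848, 0.1736, 0.0000]
J4: z=[0.1586, -0.8997, -0.4067] o=[0.1617, -0.2838, 0.4319] → [0.0201, 0.3594, -0.7872, 0.1586, -0.8997, -0.4067]
J5: z=[0.1586, -0.8997, -0.4067] o=[-0.3249, -0.4459, 0.6006] → [0.2379, 0.1883, -0.3236, 0.1586, -0.8997, -0.4067]
J6: z=[-0.5363, -0.4244, 0.7296] o=[-0.8141, -0.3855, 0.2762] → [0.2494, 0.0981, 0.2404, -0.5363, -0.4244, 0.7296]
q̇ = J⁺·V = [0.3710, 0.1060, 0.5910, 0.2170, 0.9820, -0.2840]

0.3710 0.1060 0.5910 0.2170 0.9820 -0.2840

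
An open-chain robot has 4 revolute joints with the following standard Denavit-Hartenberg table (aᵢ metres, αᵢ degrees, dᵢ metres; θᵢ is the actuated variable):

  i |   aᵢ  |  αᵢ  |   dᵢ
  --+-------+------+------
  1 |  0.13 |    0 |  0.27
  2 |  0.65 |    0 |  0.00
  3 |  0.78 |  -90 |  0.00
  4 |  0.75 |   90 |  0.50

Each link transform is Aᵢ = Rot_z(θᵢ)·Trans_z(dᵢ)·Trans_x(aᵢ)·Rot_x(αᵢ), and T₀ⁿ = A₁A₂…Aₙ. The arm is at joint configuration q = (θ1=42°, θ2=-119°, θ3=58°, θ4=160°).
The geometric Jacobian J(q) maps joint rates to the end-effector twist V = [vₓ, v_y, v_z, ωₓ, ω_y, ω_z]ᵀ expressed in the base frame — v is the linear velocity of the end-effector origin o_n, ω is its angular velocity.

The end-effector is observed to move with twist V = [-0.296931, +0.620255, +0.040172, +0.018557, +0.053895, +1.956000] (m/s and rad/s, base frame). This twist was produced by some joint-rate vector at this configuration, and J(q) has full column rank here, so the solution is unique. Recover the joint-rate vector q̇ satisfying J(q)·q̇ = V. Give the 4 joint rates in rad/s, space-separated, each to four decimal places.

0.1790 0.7830 0.9940 0.0570

o_n = [0.4767, -0.0981, 0.0135]
J₁: ẑ×o_n = [0.0981, 0.4767, -0.0000], ω = ẑ
J2: z=[0.0000, 0.0000, 1.0000] o=[0.0966, 0.0870, 0.2700] → [0.1851, 0.3801, -0.0000, 0.0000, 0.0000, 1.0000]
J3: z=[0.0000, 0.0000, 1.0000] o=[0.2428, -0.5464, 0.2700] → [-0.4483, 0.2339, 0.0000, 0.0000, 0.0000, 1.0000]
J4: z=[0.3256, 0.9455, 0.0000] o=[0.9803, -0.8003, 0.2700] → [-0.2425, 0.0835, 0.7048, 0.3256, 0.9455, 0.0000]
q̇ = J⁺·V = [0.1790, 0.7830, 0.9940, 0.0570]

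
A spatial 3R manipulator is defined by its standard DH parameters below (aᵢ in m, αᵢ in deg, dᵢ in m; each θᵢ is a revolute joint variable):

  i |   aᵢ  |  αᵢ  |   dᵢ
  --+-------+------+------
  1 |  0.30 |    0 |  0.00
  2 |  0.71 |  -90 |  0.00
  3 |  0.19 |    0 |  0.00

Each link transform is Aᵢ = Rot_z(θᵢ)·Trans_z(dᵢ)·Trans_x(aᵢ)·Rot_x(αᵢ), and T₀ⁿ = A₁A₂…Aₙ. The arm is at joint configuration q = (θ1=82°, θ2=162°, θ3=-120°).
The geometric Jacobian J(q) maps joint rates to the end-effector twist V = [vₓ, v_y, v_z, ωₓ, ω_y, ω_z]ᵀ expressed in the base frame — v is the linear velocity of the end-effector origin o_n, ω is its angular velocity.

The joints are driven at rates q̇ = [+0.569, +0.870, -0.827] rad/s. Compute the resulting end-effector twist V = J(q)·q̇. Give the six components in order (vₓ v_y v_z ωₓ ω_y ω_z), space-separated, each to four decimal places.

0.6860 -0.2419 -0.0786 -0.7433 0.3625 1.4390

o_n = [-0.2278, -0.2557, 0.1645]
J₁: ẑ×o_n = [0.2557, -0.2278, 0.0000], ω = ẑ
J2: z=[0.0000, 0.0000, 1.0000] o=[0.0418, 0.2971, 0.0000] → [0.5528, -0.2696, 0.0000, 0.0000, 0.0000, 1.0000]
J3: z=[0.8988, -0.4384, 0.0000] o=[-0.2695, -0.3411, 0.0000] → [-0.0721, -0.1479, 0.0950, 0.8988, -0.4384, 0.0000]
V = J·q̇ = [0.6860, -0.2419, -0.0786, -0.7433, 0.3625, 1.4390]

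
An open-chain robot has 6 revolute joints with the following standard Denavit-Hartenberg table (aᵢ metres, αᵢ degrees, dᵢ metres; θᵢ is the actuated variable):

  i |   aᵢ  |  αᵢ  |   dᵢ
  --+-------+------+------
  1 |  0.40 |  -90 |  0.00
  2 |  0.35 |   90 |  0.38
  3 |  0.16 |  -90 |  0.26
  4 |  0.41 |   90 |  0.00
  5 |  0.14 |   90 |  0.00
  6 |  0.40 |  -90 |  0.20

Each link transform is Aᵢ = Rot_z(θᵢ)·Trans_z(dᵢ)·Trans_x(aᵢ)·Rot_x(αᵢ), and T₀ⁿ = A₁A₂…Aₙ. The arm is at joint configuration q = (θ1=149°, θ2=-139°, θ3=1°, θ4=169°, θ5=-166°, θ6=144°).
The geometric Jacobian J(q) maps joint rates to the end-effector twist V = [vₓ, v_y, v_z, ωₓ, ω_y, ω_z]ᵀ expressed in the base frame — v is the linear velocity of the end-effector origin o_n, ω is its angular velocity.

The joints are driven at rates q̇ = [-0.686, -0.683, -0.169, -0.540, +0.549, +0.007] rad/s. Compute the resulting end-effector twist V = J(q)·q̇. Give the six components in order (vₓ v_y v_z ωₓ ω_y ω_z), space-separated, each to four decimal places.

-0.1442 0.2782 0.4259 0.3023 1.2349 -0.0761

o_n = [-0.6864, -0.3024, 0.0694]
J₁: ẑ×o_n = [0.3024, -0.6864, 0.0000], ω = ẑ
J2: z=[-0.5150, -0.8572, 0.0000] o=[-0.3429, 0.2060, 0.0000] → [-0.0595, 0.0357, -0.0326, -0.5150, -0.8572, 0.0000]
J3: z=[0.5624, -0.3379, -0.7547] o=[-0.3122, -0.2558, 0.2296] → [0.0189, 0.3726, -0.1527, 0.5624, -0.3379, -0.7547]
J4: z=[-0.5262, -0.8503, -0.0114] o=[-0.0639, -0.4082, 0.1383] → [0.0598, -0.0292, -0.5850, -0.5262, -0.8503, -0.0114]
J5: z=[-0.4303, 0.2547, 0.8660] o=[-0.3646, -0.2193, -0.0666] → [0.1066, -0.2202, 0.1177, -0.4303, 0.2547, 0.8660]
J6: z=[-0.3332, -0.9364, 0.1098] o=[-0.2471, -0.2531, 0.0017] → [-0.0580, -0.0257, -0.3949, -0.3332, -0.9364, 0.1098]
V = J·q̇ = [-0.1442, 0.2782, 0.4259, 0.3023, 1.2349, -0.0761]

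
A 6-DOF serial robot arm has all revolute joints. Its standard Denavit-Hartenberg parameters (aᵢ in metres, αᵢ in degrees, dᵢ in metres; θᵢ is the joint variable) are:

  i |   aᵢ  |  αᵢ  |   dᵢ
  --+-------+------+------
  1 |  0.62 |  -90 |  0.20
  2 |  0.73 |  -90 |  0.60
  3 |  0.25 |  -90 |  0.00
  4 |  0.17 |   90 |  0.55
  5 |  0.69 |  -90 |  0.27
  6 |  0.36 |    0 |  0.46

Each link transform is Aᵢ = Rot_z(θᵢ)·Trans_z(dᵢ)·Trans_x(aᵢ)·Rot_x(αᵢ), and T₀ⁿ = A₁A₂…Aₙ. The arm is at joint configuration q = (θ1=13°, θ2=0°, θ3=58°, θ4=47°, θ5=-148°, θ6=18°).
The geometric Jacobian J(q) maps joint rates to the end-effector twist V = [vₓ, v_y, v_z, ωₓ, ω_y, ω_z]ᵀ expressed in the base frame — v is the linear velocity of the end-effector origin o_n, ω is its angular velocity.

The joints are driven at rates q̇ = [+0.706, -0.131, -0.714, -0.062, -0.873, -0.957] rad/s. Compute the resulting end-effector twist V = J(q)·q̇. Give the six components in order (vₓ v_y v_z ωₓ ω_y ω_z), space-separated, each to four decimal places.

-1.5459 1.2248 -0.7333 -1.1966 0.0384 1.6445

o_n = [1.4904, 1.1259, -0.2460]
J₁: ẑ×o_n = [-1.1259, 1.4904, 0.0000], ω = ẑ
J2: z=[-0.2250, 0.9744, 0.0000] o=[0.6041, 0.1395, 0.2000] → [-0.4345, -0.1003, -1.0855, -0.2250, 0.9744, 0.0000]
J3: z=[-0.0000, 0.0000, -1.0000] o=[1.1804, 0.8883, 0.2000] → [0.2376, -0.3100, -0.0000, -0.0000, 0.0000, -1.0000]
J4: z=[-0.7071, -0.7071, -0.0000] o=[1.3572, 0.7115, 0.2000] → [0.3153, -0.3153, -0.1988, -0.7071, -0.7071, -0.0000]
J5: z=[0.5171, -0.5171, -0.6820] o=[1.0503, 0.2406, 0.3243] → [0.8987, -0.0052, 0.6854, 0.5171, -0.5171, -0.6820]
J6: z=[0.8552, 0.3441, 0.3876] o=[1.1663, 0.6417, -0.2878] → [-0.1732, 0.0899, 0.3025, 0.8552, 0.3441, 0.3876]
V = J·q̇ = [-1.5459, 1.2248, -0.7333, -1.1966, 0.0384, 1.6445]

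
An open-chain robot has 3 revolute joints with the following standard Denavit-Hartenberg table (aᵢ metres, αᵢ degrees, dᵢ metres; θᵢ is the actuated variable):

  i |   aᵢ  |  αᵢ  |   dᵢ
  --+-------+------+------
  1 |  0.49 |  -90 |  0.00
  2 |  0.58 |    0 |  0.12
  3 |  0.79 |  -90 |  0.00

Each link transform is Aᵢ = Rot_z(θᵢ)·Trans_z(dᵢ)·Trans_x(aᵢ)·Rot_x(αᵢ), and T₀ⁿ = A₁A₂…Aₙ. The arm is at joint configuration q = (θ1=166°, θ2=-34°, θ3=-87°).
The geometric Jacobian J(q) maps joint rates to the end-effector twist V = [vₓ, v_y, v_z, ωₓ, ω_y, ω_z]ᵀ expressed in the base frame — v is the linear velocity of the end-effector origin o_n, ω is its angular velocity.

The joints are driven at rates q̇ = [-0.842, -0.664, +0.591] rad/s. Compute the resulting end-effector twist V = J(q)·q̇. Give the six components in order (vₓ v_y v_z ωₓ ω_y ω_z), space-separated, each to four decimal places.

o_n = [-0.5762, 0.0200, 1.0015]
J₁: ẑ×o_n = [-0.0200, -0.5762, 0.0000], ω = ẑ
J2: z=[-0.2419, -0.9703, 0.0000] o=[-0.4754, 0.1185, 0.0000] → [-0.9717, 0.2423, -0.0740, -0.2419, -0.9703, 0.0000]
J3: z=[-0.2419, -0.9703, 0.0000] o=[-0.9710, 0.1184, 0.3243] → [-0.6570, 0.1638, 0.4069, -0.2419, -0.9703, 0.0000]
V = J·q̇ = [0.2738, 0.4211, 0.2896, 0.0177, 0.0708, -0.8420]

0.2738 0.4211 0.2896 0.0177 0.0708 -0.8420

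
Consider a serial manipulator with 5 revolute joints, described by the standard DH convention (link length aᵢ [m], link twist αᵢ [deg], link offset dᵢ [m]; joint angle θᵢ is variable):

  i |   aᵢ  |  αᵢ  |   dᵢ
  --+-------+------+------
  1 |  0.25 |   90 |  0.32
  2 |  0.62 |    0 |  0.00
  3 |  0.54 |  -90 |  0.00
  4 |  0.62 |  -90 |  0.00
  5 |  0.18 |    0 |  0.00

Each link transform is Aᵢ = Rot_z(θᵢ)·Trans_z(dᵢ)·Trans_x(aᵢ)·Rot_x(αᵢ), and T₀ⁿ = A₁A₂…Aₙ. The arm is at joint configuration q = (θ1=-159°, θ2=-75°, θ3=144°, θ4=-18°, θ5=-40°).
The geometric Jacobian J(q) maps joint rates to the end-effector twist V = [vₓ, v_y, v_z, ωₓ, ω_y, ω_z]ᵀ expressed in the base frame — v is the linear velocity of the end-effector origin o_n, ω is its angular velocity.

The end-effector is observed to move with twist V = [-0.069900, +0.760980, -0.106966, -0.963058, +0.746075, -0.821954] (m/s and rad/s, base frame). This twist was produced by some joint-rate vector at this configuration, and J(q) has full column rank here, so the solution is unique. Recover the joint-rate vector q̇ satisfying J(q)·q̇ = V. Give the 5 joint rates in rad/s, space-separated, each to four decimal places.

-0.2660 0.4210 -0.2800 -0.7890 -0.9470

o_n = [-0.7881, -0.0517, 0.9396]
J₁: ẑ×o_n = [0.0517, -0.7881, 0.0000], ω = ẑ
J2: z=[-0.3584, 0.9336, 0.0000] o=[-0.2334, -0.0896, 0.3200] → [0.5785, 0.2221, 0.5043, -0.3584, 0.9336, 0.0000]
J3: z=[-0.3584, 0.9336, 0.0000] o=[-0.3832, -0.1471, -0.2789] → [1.1376, 0.4367, 0.3438, -0.3584, 0.9336, 0.0000]
J4: z=[0.8716, 0.3346, 0.3584] o=[-0.5639, -0.2164, 0.2253] → [0.1800, -0.7030, 0.2186, 0.8716, 0.3346, 0.3584]
J5: z=[0.2374, -0.9276, 0.2885] o=[-0.8298, -0.1133, 0.7757] → [-0.1698, -0.0269, 0.0533, 0.2374, -0.9276, 0.2885]
q̇ = J⁺·V = [-0.2660, 0.4210, -0.2800, -0.7890, -0.9470]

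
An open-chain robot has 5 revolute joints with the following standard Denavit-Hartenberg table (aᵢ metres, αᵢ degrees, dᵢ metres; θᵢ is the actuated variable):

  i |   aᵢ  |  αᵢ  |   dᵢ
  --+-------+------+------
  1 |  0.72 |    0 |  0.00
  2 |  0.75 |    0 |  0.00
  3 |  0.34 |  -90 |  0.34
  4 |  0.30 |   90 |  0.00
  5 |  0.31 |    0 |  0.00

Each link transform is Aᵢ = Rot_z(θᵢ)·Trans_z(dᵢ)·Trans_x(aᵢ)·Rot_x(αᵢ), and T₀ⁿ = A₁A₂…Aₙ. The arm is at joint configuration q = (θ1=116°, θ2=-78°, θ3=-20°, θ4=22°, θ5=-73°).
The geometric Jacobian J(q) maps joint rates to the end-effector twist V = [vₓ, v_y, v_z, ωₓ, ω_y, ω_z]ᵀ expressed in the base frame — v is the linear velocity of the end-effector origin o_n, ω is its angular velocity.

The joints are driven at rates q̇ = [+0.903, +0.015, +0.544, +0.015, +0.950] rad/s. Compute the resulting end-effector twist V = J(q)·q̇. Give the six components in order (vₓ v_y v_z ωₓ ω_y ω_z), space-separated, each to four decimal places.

o_n = [1.0348, 1.0439, 0.1937]
J₁: ẑ×o_n = [-1.0439, 1.0348, 0.0000], ω = ẑ
J2: z=[0.0000, 0.0000, 1.0000] o=[-0.3156, 0.6471, 0.0000] → [-0.3968, 1.3504, 0.0000, 0.0000, 0.0000, 1.0000]
J3: z=[0.0000, 0.0000, 1.0000] o=[0.2754, 1.1089, 0.0000] → [0.0650, 0.7594, -0.0000, 0.0000, 0.0000, 1.0000]
J4: z=[-0.3090, 0.9511, 0.0000] o=[0.5987, 1.2139, 0.3400] → [-0.1392, -0.0452, -0.3622, -0.3090, 0.9511, 0.0000]
J5: z=[0.3563, 0.1158, 0.9272] o=[0.8633, 1.2999, 0.2276] → [0.2334, 0.1711, -0.1111, 0.3563, 0.1158, 0.9272]
V = J·q̇ = [-0.6936, 1.5297, -0.1109, 0.3338, 0.1242, 2.3428]

-0.6936 1.5297 -0.1109 0.3338 0.1242 2.3428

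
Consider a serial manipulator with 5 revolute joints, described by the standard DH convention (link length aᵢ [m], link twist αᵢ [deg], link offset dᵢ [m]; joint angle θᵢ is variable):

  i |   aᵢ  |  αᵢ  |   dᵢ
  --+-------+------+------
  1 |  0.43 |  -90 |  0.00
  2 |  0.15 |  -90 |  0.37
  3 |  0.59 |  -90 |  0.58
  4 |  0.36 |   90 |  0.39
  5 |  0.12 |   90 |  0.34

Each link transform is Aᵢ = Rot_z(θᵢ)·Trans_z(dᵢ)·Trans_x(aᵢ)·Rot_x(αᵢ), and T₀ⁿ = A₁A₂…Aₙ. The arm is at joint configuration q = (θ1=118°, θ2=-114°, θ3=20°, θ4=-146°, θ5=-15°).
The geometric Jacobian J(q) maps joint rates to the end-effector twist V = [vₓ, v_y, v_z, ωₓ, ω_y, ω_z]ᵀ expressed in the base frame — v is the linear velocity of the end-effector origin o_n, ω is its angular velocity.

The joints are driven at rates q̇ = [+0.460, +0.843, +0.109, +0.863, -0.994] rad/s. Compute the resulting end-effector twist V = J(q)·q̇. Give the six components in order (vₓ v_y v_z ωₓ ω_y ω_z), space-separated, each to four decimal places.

o_n = [-0.4650, 0.8087, 0.2590]
J₁: ẑ×o_n = [-0.8087, -0.4650, 0.0000], ω = ẑ
J2: z=[-0.8829, -0.4695, 0.0000] o=[-0.2019, 0.3797, 0.0000] → [-0.1216, 0.2286, -0.5024, -0.8829, -0.4695, 0.0000]
J3: z=[-0.4289, 0.8066, 0.4067] o=[-0.4999, 0.1521, 0.1370] → [-0.1687, 0.0665, -0.3098, -0.4289, 0.8066, 0.4067]
J4: z=[0.7644, 0.5640, -0.3125] o=[-0.4646, 0.5156, 0.8794] → [-0.2583, 0.4744, 0.2243, 0.7644, 0.5640, -0.3125]
J5: z=[0.0864, -0.5698, -0.8172] o=[-0.3965, 0.9507, 0.5832] → [0.0688, 0.0839, -0.0513, 0.0864, -0.5698, -0.8172]
V = J·q̇ = [-0.7842, 0.3121, -0.2127, -0.2172, 0.7452, 1.0470]

-0.7842 0.3121 -0.2127 -0.2172 0.7452 1.0470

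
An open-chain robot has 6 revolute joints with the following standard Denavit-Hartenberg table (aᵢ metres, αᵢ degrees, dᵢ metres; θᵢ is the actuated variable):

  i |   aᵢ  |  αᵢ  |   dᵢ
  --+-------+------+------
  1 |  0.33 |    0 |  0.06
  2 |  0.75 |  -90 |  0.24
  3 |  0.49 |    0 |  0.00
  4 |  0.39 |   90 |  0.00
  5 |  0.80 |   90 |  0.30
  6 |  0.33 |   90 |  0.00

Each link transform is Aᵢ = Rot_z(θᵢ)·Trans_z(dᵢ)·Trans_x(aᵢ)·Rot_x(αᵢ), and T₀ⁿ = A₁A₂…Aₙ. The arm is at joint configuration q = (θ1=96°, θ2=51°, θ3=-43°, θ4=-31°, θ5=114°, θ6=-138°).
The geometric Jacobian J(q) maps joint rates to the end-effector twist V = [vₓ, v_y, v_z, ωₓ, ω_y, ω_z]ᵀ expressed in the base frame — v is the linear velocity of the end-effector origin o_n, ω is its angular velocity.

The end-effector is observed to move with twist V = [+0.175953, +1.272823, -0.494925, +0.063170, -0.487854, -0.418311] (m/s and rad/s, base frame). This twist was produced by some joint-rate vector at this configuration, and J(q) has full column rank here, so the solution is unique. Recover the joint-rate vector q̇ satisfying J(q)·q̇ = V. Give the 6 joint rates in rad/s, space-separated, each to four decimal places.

o_n = [-1.2142, 0.4900, 0.8140]
J₁: ẑ×o_n = [-0.4900, -1.2142, 0.0000], ω = ẑ
J2: z=[0.0000, 0.0000, 1.0000] o=[-0.0345, 0.3282, 0.0600] → [-0.1618, -1.1797, 0.0000, 0.0000, 0.0000, 1.0000]
J3: z=[-0.5446, -0.8387, 0.0000] o=[-0.6635, 0.7367, 0.3000] → [-0.4311, 0.2799, -0.3275, -0.5446, -0.8387, 0.0000]
J4: z=[-0.5446, -0.8387, 0.0000] o=[-0.9640, 0.9319, 0.6342] → [-0.1508, 0.0979, 0.0308, -0.5446, -0.8387, 0.0000]
J5: z=[0.8062, -0.5235, 0.2756] o=[-1.0542, 0.9904, 1.0091] → [0.2401, 0.1132, -0.4872, 0.8062, -0.5235, 0.2756]
J6: z=[-0.4327, -0.2040, 0.8782] o=[-1.1352, 0.1716, 0.7790] → [-0.2868, -0.0543, -0.1539, -0.4327, -0.2040, 0.8782]
q̇ = J⁺·V = [-0.7420, -0.1830, 0.6040, -0.4070, 0.4460, 0.4370]

-0.7420 -0.1830 0.6040 -0.4070 0.4460 0.4370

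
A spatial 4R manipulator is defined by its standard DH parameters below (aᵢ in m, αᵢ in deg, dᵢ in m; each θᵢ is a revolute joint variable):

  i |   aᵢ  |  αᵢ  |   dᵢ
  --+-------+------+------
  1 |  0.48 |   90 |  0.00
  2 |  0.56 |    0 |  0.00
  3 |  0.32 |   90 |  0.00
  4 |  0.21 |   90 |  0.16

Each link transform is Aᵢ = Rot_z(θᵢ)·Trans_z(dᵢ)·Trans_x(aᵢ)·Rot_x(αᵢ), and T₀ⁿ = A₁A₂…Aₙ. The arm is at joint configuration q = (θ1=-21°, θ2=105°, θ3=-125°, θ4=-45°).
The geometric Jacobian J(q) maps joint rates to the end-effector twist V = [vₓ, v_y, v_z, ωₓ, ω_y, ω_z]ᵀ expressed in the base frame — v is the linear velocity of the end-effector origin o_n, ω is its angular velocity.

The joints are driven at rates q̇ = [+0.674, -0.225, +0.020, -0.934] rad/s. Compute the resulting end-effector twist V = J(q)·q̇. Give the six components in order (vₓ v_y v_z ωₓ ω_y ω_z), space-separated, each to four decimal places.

o_n = [0.7259, -0.1196, 0.2303]
J₁: ẑ×o_n = [0.1196, 0.7259, -0.0000], ω = ẑ
J2: z=[-0.3584, -0.9336, 0.0000] o=[0.4481, -0.1720, 0.0000] → [-0.2150, 0.0825, 0.2406, -0.3584, -0.9336, 0.0000]
J3: z=[-0.3584, -0.9336, 0.0000] o=[0.3128, -0.1201, 0.5409] → [0.2900, -0.1113, 0.3855, -0.3584, -0.9336, 0.0000]
J4: z=[-0.3193, 0.1226, -0.9397] o=[0.5935, -0.2278, 0.4315] → [0.0771, -0.1886, -0.0508, -0.3193, 0.1226, -0.9397]
V = J·q̇ = [0.0628, 0.6447, 0.0010, 0.3717, 0.0769, 1.5517]

0.0628 0.6447 0.0010 0.3717 0.0769 1.5517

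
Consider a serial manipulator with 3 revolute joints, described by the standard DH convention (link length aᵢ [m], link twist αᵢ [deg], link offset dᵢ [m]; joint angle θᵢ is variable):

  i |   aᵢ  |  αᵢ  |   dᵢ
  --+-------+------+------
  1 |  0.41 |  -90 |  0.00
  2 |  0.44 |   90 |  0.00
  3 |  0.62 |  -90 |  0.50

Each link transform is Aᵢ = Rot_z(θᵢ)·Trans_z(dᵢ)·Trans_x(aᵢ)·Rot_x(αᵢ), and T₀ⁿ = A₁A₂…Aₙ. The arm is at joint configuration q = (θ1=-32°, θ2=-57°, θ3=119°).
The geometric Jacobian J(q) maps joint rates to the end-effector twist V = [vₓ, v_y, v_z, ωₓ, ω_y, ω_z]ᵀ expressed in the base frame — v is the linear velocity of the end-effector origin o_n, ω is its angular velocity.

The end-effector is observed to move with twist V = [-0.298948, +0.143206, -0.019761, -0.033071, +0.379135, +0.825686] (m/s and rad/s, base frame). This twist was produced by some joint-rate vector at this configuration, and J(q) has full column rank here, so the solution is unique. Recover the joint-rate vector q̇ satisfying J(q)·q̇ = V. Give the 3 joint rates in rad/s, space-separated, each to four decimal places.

0.6770 0.3040 0.2730

o_n = [0.3438, 0.4246, 0.3892]
J₁: ẑ×o_n = [-0.4246, 0.3438, 0.0000], ω = ẑ
J2: z=[0.5299, 0.8480, 0.0000] o=[0.3477, -0.2173, 0.0000] → [0.3301, -0.2063, 0.3434, 0.5299, 0.8480, 0.0000]
J3: z=[-0.7112, 0.4444, 0.5446] o=[0.5509, -0.3443, 0.3690] → [-0.4097, -0.0984, -0.4548, -0.7112, 0.4444, 0.5446]
q̇ = J⁺·V = [0.6770, 0.3040, 0.2730]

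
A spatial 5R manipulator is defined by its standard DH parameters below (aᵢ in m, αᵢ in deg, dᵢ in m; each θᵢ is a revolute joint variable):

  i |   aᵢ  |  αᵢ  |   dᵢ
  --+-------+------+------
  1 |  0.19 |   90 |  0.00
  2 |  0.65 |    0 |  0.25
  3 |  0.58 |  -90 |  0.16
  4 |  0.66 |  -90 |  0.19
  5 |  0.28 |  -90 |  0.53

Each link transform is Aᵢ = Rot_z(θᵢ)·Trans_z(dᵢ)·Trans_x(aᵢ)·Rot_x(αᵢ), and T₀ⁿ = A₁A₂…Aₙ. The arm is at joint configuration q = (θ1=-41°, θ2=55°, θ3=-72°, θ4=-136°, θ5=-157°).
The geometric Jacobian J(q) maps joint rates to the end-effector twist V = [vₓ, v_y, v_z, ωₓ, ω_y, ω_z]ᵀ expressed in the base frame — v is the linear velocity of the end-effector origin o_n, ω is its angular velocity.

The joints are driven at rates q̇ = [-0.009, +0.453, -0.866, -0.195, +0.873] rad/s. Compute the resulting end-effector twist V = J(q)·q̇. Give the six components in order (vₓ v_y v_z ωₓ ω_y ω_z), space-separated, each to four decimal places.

-0.3142 0.1496 0.1455 0.2536 -0.5053 -0.3728

o_n = [0.2639, -1.6481, 0.6262]
J₁: ẑ×o_n = [1.6481, 0.2639, -0.0000], ω = ẑ
J2: z=[-0.6561, -0.7547, 0.0000] o=[0.1434, -0.1247, 0.0000] → [-0.4726, 0.4108, 1.0904, -0.6561, -0.7547, 0.0000]
J3: z=[-0.6561, -0.7547, 0.0000] o=[0.2608, -0.5579, 0.5324] → [-0.0707, 0.0615, 0.7176, -0.6561, -0.7547, 0.0000]
J4: z=[0.2207, -0.1918, 0.9563] o=[0.5744, -1.0426, 0.3629] → [0.5285, -0.3550, -0.1932, 0.2207, -0.1918, 0.9563]
J5: z=[0.0294, -0.9787, -0.2031] o=[-0.0271, -1.1272, 0.6834] → [-0.0498, -0.0574, 0.2695, 0.0294, -0.9787, -0.2031]
V = J·q̇ = [-0.3142, 0.1496, 0.1455, 0.2536, -0.5053, -0.3728]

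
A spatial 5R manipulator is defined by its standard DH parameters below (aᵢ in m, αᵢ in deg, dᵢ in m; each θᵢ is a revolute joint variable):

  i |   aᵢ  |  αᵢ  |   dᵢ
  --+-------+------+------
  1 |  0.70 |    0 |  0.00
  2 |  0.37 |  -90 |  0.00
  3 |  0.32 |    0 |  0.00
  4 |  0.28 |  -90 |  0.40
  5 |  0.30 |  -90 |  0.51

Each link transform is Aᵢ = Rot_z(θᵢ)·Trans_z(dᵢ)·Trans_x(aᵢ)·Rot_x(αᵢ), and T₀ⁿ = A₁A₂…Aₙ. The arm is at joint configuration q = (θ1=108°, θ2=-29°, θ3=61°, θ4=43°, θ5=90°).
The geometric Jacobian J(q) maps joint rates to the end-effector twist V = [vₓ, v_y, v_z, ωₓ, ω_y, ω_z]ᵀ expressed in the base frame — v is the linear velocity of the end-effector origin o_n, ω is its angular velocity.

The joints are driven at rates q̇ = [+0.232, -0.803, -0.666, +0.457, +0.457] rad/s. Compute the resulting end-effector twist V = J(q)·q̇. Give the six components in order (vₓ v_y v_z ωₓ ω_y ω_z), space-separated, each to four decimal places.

-0.1167 0.2559 0.1188 0.1206 -0.4752 -0.4604

o_n = [-0.3216, 0.6481, -0.4282]
J₁: ẑ×o_n = [-0.6481, -0.3216, 0.0000], ω = ẑ
J2: z=[0.0000, 0.0000, 1.0000] o=[-0.2163, 0.6657, 0.0000] → [0.0177, -0.1053, 0.0000, 0.0000, 0.0000, 1.0000]
J3: z=[-0.9816, 0.1908, 0.0000] o=[-0.1457, 1.0289, 0.0000] → [-0.0817, -0.4203, 0.4074, -0.9816, 0.1908, 0.0000]
J4: z=[-0.9816, 0.1908, 0.0000] o=[-0.1161, 1.1812, -0.2799] → [-0.0283, -0.1456, 0.5626, -0.9816, 0.1908, 0.0000]
J5: z=[-0.1851, -0.9525, 0.2419] o=[-0.5217, 1.1911, -0.5516] → [0.0138, 0.0712, 0.2911, -0.1851, -0.9525, 0.2419]
V = J·q̇ = [-0.1167, 0.2559, 0.1188, 0.1206, -0.4752, -0.4604]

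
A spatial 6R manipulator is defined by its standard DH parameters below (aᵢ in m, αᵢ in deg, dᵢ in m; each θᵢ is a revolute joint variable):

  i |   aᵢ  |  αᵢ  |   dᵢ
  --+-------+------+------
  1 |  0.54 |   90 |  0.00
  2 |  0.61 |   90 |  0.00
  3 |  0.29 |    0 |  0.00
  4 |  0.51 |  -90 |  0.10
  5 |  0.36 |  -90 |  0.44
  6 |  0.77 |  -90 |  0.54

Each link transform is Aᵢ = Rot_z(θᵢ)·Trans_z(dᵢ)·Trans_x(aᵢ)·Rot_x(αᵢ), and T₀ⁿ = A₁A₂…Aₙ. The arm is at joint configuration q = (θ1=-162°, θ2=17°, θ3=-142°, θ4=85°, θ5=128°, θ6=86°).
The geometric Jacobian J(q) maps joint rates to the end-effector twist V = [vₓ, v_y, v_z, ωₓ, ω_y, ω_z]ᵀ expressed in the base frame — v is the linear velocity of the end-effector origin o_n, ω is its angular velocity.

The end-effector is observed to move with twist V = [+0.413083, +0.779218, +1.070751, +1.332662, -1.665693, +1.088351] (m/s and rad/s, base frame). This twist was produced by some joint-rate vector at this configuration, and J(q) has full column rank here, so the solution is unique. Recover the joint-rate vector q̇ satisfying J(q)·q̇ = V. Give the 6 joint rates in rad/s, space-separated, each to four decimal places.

o_n = [-0.4892, -0.3845, -0.0978]
J₁: ẑ×o_n = [0.3845, -0.4892, 0.0000], ω = ẑ
J2: z=[-0.3090, 0.9511, 0.0000] o=[-0.5136, -0.1669, 0.0000] → [-0.0930, -0.0302, 0.0441, -0.3090, 0.9511, 0.0000]
J3: z=[-0.2781, -0.0903, -0.9563] o=[-1.0684, -0.3471, 0.1783] → [-0.0108, -0.6306, 0.0627, -0.2781, -0.0903, -0.9563]
J4: z=[-0.2781, -0.0903, -0.9563] o=[-0.8054, -0.4494, 0.1115] → [0.0810, -0.3605, 0.0105, -0.2781, -0.0903, -0.9563]
J5: z=[-0.9311, 0.2701, 0.2452] o=[-0.9536, -0.9473, 0.0971] → [-0.1907, -0.0676, -0.6495, -0.9311, 0.2701, 0.2452]
J6: z=[0.0149, 0.6997, -0.7142] o=[-1.2321, -0.5904, 0.4410] → [-0.2300, -0.5225, -0.5167, 0.0149, 0.6997, -0.7142]
q̇ = J⁺·V = [0.0090, -0.8540, 0.1480, -0.8240, -0.9610, -0.9360]

0.0090 -0.8540 0.1480 -0.8240 -0.9610 -0.9360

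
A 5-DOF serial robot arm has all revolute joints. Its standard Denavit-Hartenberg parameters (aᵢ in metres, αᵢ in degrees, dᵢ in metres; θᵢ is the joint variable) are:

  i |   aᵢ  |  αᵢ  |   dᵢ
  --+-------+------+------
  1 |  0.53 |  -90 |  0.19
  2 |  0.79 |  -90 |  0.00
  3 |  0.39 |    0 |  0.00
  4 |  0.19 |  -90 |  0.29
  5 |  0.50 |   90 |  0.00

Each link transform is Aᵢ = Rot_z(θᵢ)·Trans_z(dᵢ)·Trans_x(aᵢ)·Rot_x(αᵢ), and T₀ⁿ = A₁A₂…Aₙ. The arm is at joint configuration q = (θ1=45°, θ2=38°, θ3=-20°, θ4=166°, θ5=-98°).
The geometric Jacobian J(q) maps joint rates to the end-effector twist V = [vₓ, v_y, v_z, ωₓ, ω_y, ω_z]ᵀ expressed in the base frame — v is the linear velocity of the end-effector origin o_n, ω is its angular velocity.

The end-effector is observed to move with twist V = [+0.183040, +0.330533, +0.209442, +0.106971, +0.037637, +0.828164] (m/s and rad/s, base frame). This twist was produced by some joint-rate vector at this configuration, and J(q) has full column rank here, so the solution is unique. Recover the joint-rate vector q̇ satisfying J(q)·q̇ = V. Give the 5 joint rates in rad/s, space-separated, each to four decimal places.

o_n = [0.5750, 0.6684, -1.0792]
J₁: ẑ×o_n = [-0.6684, 0.5750, 0.0000], ω = ẑ
J2: z=[-0.7071, 0.7071, 0.0000] o=[0.3748, 0.3748, 0.1900] → [-0.8975, -0.8975, -0.3493, -0.7071, 0.7071, 0.0000]
J3: z=[-0.4353, -0.4353, -0.7880] o=[0.8150, 0.8150, -0.2964] → [0.2254, -0.1517, -0.0407, -0.4353, -0.4353, -0.7880]
J4: z=[-0.4353, -0.4353, -0.7880] o=[0.9248, 1.1135, -0.5220] → [-0.1081, 0.0331, 0.0415, -0.4353, -0.4353, -0.7880]
J5: z=[-0.8978, 0.2746, 0.3443] o=[0.7860, 0.8243, -0.6535] → [-0.0632, -0.4548, 0.1979, -0.8978, 0.2746, 0.3443]
q̇ = J⁺·V = [0.3040, -0.4080, -0.0120, -0.4640, 0.4330]

0.3040 -0.4080 -0.0120 -0.4640 0.4330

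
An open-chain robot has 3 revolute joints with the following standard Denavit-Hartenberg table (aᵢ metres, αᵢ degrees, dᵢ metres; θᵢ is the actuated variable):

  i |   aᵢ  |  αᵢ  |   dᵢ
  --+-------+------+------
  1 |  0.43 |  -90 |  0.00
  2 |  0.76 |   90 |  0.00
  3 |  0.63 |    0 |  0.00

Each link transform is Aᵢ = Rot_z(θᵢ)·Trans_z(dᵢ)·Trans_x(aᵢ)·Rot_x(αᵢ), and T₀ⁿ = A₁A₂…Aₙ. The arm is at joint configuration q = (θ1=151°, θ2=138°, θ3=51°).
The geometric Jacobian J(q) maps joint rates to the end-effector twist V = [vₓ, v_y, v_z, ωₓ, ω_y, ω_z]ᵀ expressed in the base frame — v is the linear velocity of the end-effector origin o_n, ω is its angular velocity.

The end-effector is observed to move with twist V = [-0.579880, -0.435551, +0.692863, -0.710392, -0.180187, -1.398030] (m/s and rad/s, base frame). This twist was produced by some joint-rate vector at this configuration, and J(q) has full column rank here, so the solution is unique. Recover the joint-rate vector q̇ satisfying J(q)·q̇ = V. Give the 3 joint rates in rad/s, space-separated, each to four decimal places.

-0.8050 0.5020 0.7980

o_n = [0.1382, -0.6364, -0.7738]
J₁: ẑ×o_n = [0.6364, 0.1382, -0.0000], ω = ẑ
J2: z=[-0.4848, -0.8746, 0.0000] o=[-0.3761, 0.2085, 0.0000] → [0.6768, -0.3752, 0.8594, -0.4848, -0.8746, 0.0000]
J3: z=[-0.5852, 0.3244, -0.7431] o=[0.1179, -0.0653, -0.5085] → [-0.5104, -0.1704, 0.3276, -0.5852, 0.3244, -0.7431]
q̇ = J⁺·V = [-0.8050, 0.5020, 0.7980]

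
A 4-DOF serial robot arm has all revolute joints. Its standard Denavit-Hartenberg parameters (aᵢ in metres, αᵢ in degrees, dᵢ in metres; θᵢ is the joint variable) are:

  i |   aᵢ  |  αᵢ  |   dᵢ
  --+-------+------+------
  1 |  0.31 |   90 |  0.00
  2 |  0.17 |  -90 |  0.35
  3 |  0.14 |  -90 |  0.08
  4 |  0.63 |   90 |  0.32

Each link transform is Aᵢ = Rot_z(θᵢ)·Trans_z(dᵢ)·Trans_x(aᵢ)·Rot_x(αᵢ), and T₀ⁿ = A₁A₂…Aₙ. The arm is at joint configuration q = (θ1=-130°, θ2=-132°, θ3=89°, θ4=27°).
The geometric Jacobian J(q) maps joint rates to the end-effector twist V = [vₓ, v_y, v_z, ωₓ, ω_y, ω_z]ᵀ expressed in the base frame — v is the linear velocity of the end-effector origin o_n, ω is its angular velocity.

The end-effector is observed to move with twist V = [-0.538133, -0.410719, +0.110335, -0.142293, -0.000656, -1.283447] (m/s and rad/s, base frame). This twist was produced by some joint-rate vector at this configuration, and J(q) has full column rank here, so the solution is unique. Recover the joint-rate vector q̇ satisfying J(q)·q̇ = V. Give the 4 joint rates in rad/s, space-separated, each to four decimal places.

-0.4620 0.0990 0.6180 -0.5490

o_n = [0.1132, -0.4201, 0.2402]
J₁: ẑ×o_n = [0.4201, 0.1132, -0.0000], ω = ẑ
J2: z=[-0.7660, 0.6428, 0.0000] o=[-0.1993, -0.2375, 0.0000] → [0.1544, 0.1840, -0.0610, -0.7660, 0.6428, 0.0000]
J3: z=[-0.4777, -0.5693, -0.6691] o=[-0.3943, 0.0746, -0.1263] → [-0.5397, -0.1645, 0.5253, -0.4777, -0.5693, -0.6691]
J4: z=[-0.4167, -0.5237, 0.7430] o=[-0.3242, -0.0596, -0.1817] → [0.0469, 0.5008, 0.3793, -0.4167, -0.5237, 0.7430]
q̇ = J⁺·V = [-0.4620, 0.0990, 0.6180, -0.5490]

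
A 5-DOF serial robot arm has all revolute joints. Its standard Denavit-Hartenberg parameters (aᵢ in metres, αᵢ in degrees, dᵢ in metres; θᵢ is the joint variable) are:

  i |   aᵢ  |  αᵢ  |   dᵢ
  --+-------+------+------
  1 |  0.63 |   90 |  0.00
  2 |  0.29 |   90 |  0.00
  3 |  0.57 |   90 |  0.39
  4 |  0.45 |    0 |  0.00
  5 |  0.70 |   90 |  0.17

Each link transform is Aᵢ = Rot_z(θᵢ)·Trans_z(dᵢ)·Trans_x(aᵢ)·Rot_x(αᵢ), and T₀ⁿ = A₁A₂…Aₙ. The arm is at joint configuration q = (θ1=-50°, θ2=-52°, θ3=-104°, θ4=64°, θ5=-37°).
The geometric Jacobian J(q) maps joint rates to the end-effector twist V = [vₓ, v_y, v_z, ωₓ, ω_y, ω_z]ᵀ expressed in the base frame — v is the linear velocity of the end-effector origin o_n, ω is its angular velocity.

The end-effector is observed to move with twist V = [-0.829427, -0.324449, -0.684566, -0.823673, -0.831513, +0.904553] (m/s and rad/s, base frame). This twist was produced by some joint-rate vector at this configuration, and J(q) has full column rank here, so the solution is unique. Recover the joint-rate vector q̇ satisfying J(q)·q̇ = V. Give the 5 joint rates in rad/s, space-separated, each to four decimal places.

o_n = [0.7603, 1.1296, -0.5181]
J₁: ẑ×o_n = [-1.1296, 0.7603, 0.0000], ω = ẑ
J2: z=[-0.7660, -0.6428, 0.0000] o=[0.4050, -0.4826, 0.0000] → [0.3331, -0.3969, -1.0067, -0.7660, -0.6428, 0.0000]
J3: z=[-0.5065, 0.6037, -0.6157] o=[0.5197, -0.6194, -0.2285] → [0.9020, -0.2948, -1.0311, -0.5065, 0.6037, -0.6157]
J4: z=[-0.5693, 0.3021, 0.7646] o=[0.6913, 0.0366, -0.3600] → [-0.8835, -0.0373, -0.6431, -0.5693, 0.3021, 0.7646]
J5: z=[-0.5693, 0.3021, 0.7646] o=[0.6142, 0.4263, -0.5714] → [-0.5217, 0.1420, -0.4446, -0.5693, 0.3021, 0.7646]
q̇ = J⁺·V = [-0.2150, 0.9620, -0.7740, 0.7070, 0.1340]

-0.2150 0.9620 -0.7740 0.7070 0.1340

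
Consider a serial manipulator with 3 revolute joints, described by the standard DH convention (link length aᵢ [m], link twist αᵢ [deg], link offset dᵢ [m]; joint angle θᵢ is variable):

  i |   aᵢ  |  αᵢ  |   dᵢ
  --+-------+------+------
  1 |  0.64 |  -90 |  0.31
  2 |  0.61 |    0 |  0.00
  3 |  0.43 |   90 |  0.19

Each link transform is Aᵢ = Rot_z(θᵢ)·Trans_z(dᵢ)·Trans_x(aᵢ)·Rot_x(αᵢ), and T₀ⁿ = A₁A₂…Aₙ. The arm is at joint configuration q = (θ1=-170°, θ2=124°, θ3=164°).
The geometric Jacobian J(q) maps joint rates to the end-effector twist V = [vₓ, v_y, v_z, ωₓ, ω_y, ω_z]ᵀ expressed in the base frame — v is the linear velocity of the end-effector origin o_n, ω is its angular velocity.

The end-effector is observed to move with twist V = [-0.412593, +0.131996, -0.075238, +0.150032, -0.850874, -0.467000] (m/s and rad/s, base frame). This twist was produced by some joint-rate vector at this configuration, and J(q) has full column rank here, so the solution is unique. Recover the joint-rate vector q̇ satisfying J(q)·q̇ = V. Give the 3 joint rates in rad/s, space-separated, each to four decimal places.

o_n = [-0.3922, -0.2621, 0.2132]
J₁: ẑ×o_n = [0.2621, -0.3922, 0.0000], ω = ẑ
J2: z=[0.1736, -0.9848, 0.0000] o=[-0.6303, -0.1111, 0.3100] → [0.0953, 0.0168, 0.2082, 0.1736, -0.9848, 0.0000]
J3: z=[0.1736, -0.9848, 0.0000] o=[-0.2944, -0.0519, -0.1957] → [-0.4027, -0.0710, -0.1329, 0.1736, -0.9848, 0.0000]
q̇ = J⁺·V = [-0.4670, 0.1160, 0.7480]

-0.4670 0.1160 0.7480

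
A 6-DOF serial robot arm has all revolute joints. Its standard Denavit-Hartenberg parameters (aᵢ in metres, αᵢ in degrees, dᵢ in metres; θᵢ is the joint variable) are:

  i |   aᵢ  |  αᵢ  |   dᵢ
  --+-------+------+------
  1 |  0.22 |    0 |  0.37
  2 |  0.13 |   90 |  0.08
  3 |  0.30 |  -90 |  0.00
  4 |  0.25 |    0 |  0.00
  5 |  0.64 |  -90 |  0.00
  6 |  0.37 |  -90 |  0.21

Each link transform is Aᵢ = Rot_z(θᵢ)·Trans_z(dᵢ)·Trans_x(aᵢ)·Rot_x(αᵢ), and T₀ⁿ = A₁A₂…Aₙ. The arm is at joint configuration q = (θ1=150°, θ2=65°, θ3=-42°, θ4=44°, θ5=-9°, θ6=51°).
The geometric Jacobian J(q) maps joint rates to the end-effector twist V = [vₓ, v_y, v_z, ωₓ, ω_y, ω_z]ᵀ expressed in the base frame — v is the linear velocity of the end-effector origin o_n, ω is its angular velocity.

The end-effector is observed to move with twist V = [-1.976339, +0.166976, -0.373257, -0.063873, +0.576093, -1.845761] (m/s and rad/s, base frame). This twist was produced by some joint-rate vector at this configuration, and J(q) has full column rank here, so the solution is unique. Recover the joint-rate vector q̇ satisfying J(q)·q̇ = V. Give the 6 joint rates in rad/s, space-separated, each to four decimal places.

-0.2960 -0.7600 0.0490 -0.5480 -0.2250 -0.5610

o_n = [-0.3080, -1.0054, -0.4826]
J₁: ẑ×o_n = [1.0054, -0.3080, 0.0000], ω = ẑ
J2: z=[0.0000, 0.0000, 1.0000] o=[-0.1905, 0.1100, 0.3700] → [1.1154, -0.1175, 0.0000, 0.0000, 0.0000, 1.0000]
J3: z=[-0.5736, 0.8192, 0.0000] o=[-0.2970, 0.0354, 0.4500] → [-0.7639, -0.5349, 0.6060, -0.5736, 0.8192, 0.0000]
J4: z=[-0.5481, -0.3838, 0.7431] o=[-0.4796, -0.0924, 0.2493] → [0.9594, -0.2736, 0.5663, -0.5481, -0.3838, 0.7431]
J5: z=[-0.5481, -0.3838, 0.7431] o=[-0.4895, -0.3114, 0.1289] → [0.7505, -0.2003, 0.4501, -0.5481, -0.3838, 0.7431]
J6: z=[0.8190, -0.4265, 0.3838] o=[-0.5981, -0.8355, -0.2219] → [0.1764, 0.3249, -0.0154, 0.8190, -0.4265, 0.3838]
q̇ = J⁺·V = [-0.2960, -0.7600, 0.0490, -0.5480, -0.2250, -0.5610]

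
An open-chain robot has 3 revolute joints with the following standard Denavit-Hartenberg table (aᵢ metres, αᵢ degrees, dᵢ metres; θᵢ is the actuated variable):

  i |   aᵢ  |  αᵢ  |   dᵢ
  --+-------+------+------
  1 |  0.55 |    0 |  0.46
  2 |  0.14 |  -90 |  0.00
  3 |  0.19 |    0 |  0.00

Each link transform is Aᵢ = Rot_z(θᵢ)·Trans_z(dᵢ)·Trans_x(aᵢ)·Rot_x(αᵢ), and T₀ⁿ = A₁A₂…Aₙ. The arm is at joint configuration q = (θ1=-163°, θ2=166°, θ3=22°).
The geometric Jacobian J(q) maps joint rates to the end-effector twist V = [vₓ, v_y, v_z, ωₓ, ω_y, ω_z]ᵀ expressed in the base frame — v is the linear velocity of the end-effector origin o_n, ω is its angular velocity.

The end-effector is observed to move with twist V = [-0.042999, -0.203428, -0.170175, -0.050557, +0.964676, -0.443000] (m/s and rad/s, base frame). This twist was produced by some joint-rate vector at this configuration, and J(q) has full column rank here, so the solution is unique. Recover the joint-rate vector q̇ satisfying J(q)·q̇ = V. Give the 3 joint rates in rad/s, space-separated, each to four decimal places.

o_n = [-0.2102, -0.1443, 0.3888]
J₁: ẑ×o_n = [0.1443, -0.2102, 0.0000], ω = ẑ
J2: z=[0.0000, 0.0000, 1.0000] o=[-0.5260, -0.1608, 0.4600] → [-0.0165, 0.3157, 0.0000, 0.0000, 0.0000, 1.0000]
J3: z=[-0.0523, 0.9986, 0.0000] o=[-0.3862, -0.1535, 0.4600] → [-0.0711, -0.0037, -0.1762, -0.0523, 0.9986, 0.0000]
q̇ = J⁺·V = [0.1140, -0.5570, 0.9660]

0.1140 -0.5570 0.9660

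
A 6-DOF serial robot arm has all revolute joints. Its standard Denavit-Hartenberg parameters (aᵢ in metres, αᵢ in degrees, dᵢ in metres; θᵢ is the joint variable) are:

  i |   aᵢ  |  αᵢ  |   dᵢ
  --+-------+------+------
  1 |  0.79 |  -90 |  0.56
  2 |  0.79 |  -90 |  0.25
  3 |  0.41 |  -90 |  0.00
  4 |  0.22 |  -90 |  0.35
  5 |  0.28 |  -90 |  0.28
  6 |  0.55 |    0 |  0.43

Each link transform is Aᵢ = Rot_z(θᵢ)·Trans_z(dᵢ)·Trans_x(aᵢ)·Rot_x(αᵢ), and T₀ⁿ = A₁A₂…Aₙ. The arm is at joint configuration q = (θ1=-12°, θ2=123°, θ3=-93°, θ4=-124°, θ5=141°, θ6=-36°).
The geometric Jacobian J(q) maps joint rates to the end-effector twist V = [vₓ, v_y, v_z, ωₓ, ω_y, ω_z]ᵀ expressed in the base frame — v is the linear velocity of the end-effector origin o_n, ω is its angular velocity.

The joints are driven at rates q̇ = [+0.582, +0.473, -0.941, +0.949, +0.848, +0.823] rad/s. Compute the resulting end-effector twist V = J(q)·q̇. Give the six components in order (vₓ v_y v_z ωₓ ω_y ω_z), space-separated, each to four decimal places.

0.1264 0.1059 0.0219 0.2394 1.5311 -1.1930

o_n = [0.7211, 1.3942, -0.3319]
J₁: ẑ×o_n = [-1.3942, 0.7211, 0.0000], ω = ẑ
J2: z=[0.2079, 0.9781, 0.0000] o=[0.7727, -0.1643, 0.5600] → [-0.8725, 0.1854, 0.3745, 0.2079, 0.9781, 0.0000]
J3: z=[-0.8203, 0.1744, 0.5446] o=[0.4039, 0.1697, -0.1025] → [-0.7069, -0.0154, -1.0598, -0.8203, 0.1744, 0.5446]
J4: z=[-0.5211, 0.1643, -0.8375] o=[0.5004, 0.5678, -0.0846] → [0.6515, -0.3138, -0.4669, -0.5211, 0.1643, -0.8375]
J5: z=[-0.2635, 0.9024, 0.3409] o=[0.1394, 0.5377, -0.2838] → [-0.3355, 0.1856, -0.7506, -0.2635, 0.9024, 0.3409]
J6: z=[0.1059, 0.3784, -0.9196] o=[0.3341, 0.8481, -0.1336] → [0.4272, -0.3349, -0.0886, 0.1059, 0.3784, -0.9196]
V = J·q̇ = [0.1264, 0.1059, 0.0219, 0.2394, 1.5311, -1.1930]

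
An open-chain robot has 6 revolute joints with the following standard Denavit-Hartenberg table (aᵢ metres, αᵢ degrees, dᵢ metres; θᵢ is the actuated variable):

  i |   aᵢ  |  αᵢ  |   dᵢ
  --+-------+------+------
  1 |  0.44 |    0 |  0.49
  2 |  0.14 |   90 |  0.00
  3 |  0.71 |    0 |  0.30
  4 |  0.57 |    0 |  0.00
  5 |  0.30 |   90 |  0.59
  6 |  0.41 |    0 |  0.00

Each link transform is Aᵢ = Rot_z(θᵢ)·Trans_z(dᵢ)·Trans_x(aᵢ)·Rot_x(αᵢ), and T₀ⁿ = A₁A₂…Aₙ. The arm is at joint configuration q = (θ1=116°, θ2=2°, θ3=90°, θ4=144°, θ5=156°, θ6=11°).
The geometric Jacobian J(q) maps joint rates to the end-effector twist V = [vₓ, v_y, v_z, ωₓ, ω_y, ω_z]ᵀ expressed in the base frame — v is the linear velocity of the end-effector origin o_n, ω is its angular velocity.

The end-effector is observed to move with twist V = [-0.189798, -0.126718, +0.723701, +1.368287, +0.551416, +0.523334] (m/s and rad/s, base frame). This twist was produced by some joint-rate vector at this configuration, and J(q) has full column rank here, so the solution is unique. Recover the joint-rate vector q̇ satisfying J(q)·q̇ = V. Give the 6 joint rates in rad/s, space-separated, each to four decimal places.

-0.0070 0.2610 0.0330 0.5070 0.9270 -0.3110

o_n = [0.4680, 1.2150, 1.0901]
J₁: ẑ×o_n = [-1.2150, 0.4680, 0.0000], ω = ẑ
J2: z=[0.0000, 0.0000, 1.0000] o=[-0.1929, 0.3955, 0.4900] → [-0.8195, 0.6609, 0.0000, 0.0000, 0.0000, 1.0000]
J3: z=[0.8829, 0.4695, 0.0000] o=[-0.2586, 0.5191, 0.4900] → [0.2817, -0.5299, 0.2733, 0.8829, 0.4695, 0.0000]
J4: z=[0.8829, 0.4695, 0.0000] o=[0.0063, 0.6599, 1.2000] → [-0.0516, 0.0970, 0.2733, 0.8829, 0.4695, 0.0000]
J5: z=[0.8829, 0.4695, 0.0000] o=[0.1636, 0.3641, 0.7389] → [0.1649, -0.3101, 0.6084, 0.8829, 0.4695, 0.0000]
J6: z=[-0.2347, 0.4415, -0.8660] o=[0.5625, 0.8705, 0.8889] → [0.3872, 0.1291, -0.0391, -0.2347, 0.4415, -0.8660]
q̇ = J⁺·V = [-0.0070, 0.2610, 0.0330, 0.5070, 0.9270, -0.3110]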